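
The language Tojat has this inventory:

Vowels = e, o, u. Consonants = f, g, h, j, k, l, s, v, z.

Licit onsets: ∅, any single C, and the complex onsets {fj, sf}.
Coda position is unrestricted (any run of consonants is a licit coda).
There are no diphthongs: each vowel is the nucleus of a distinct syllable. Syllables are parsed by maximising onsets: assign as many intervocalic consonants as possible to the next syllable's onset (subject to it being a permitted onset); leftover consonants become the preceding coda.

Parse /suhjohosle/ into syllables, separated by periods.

suh.jo.hos.le

Nuclei (vowels): u, o, o, e → 4 syllables.
V1 /u/ – V2 /o/: /hj/ splits as /h/ + /j/ (/j/ is the longest suffix that is a licit onset).
V2 /o/ – V3 /o/: just /h/ — single C goes to the following onset.
V3 /o/ – V4 /e/: /sl/ — longest licit onset from the right is /l/, leaving /s/ as coda.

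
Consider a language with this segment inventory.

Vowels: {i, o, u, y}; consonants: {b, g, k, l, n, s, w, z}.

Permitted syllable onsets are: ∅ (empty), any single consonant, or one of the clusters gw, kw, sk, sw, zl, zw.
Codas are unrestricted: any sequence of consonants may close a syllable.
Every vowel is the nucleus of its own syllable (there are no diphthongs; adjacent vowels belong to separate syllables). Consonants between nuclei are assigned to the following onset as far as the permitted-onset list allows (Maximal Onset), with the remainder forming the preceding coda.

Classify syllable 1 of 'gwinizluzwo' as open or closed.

open

Nuclei (vowels): i, i, u, o → 4 syllables.
V1 /i/ – V2 /i/: /n/ is a single consonant, so it becomes the next onset.
V2 /i/ – V3 /u/: cluster /zl/ — /zl/ is itself a permitted onset, so the whole cluster goes right; preceding coda = ∅.
V3 /u/ – V4 /o/: /zw/ — entire cluster is a permitted onset → onset /zw/, coda ∅.
Putting it together: gwi.ni.zlu.zwo.
Syllable 1 is /gwi/; it ends in its nucleus with no coda, so it is open.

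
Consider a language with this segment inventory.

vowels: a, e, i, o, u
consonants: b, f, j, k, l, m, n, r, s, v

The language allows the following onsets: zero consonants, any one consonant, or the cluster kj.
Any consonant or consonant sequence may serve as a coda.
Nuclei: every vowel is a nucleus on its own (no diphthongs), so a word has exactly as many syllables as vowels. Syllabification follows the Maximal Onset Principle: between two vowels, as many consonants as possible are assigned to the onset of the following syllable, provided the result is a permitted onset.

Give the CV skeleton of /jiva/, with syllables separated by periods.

The vowels are i, a — 2 nuclei, so 2 syllables.
V1 /i/ – V2 /a/: /v/ → onset of the next syllable (single consonants are always licit onsets).
Putting it together: ji.va.
Mapping each syllable to C/V: /ji/ → CV, /va/ → CV.

CV.CV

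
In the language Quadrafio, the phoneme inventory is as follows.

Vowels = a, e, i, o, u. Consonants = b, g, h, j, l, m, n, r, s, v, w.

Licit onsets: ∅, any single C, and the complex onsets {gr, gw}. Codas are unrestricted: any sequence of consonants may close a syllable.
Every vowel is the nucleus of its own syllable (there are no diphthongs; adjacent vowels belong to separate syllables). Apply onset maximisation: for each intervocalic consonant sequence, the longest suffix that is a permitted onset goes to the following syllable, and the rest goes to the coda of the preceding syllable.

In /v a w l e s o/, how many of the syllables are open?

2

Nuclei (vowels): a, e, o → 3 syllables.
Between /a/ (V1) and /e/ (V2): cluster /wl/ — the longest permitted-onset suffix is /l/; onset = /l/, preceding coda = /w/.
Between /e/ (V2) and /o/ (V3): /s/ is a single consonant, so it becomes the next onset.
Putting it together: vaw.le.so.
Classifying each syllable: /vaw/ (closed), /le/ (open), /so/ (open).
Open syllables: 2.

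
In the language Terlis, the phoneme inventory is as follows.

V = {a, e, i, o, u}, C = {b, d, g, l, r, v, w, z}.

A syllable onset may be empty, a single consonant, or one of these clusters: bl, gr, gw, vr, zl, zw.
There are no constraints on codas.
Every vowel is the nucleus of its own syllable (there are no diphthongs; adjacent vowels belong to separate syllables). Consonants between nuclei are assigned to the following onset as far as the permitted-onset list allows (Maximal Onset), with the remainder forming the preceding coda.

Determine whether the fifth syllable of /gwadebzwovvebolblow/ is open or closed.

closed

Nuclei (vowels): a, e, o, e, o, o → 6 syllables.
Between /a/ (V1) and /e/ (V2): /d/ is a single consonant, so it becomes the next onset.
Between /e/ (V2) and /o/ (V3): cluster /bzw/ — the longest permitted-onset suffix is /zw/; onset = /zw/, preceding coda = /b/.
Between /o/ (V3) and /e/ (V4): /vv/ splits as /v/ + /v/ (/v/ is the longest suffix that is a licit onset).
Between /e/ (V4) and /o/ (V5): /b/ is a single consonant, so it becomes the next onset.
Between /o/ (V5) and /o/ (V6): /lbl/ splits as /l/ + /bl/ (/bl/ is the longest suffix that is a licit onset).
So the parse is gwa.deb.zwov.ve.bol.blow.
Syllable 5 is /bol/ with coda /l/, so it is closed.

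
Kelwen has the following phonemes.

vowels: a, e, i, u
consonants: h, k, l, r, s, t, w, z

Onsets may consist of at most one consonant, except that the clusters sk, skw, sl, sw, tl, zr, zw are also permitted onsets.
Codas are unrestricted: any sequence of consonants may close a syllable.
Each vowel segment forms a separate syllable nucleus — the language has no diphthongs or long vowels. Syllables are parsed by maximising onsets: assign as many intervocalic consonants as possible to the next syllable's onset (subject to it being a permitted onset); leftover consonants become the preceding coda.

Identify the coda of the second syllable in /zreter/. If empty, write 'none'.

Vowels present: e, e; each is a nucleus, giving 2 syllables.
Between /e/ (V1) and /e/ (V2): just /t/ — single C goes to the following onset.
So the parse is zre.ter.
Syllable 2 is /ter/: onset /t/, nucleus /e/, coda /r/.

r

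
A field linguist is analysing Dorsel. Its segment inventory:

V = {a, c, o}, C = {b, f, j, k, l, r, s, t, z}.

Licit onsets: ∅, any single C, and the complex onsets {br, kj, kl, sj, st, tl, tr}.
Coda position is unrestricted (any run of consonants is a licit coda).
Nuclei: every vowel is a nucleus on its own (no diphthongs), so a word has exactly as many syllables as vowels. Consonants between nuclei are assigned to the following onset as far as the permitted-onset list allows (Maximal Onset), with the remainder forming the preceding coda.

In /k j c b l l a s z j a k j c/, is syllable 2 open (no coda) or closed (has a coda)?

closed

Vowels present: c, a, a, c; each is a nucleus, giving 4 syllables.
σ1/σ2 boundary: cluster /bll/ — the longest permitted-onset suffix is /l/; onset = /l/, preceding coda = /bl/.
σ2/σ3 boundary: /szj/ splits as /sz/ + /j/ (/j/ is the longest suffix that is a licit onset).
σ3/σ4 boundary: /kj/ is a licit onset in full, so it all attaches to the next syllable.
Result: kjcbl.lasz.ja.kjc.
Syllable 2 is /lasz/ with coda /sz/, so it is closed.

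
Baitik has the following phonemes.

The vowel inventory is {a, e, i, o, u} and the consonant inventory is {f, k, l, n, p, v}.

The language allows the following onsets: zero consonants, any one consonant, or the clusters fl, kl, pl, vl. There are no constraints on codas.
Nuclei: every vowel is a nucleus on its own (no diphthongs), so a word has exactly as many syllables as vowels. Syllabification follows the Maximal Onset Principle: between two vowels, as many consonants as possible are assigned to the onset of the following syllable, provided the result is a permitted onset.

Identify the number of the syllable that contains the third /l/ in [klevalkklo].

Nuclei (vowels): e, a, o → 3 syllables.
V1 /e/ – V2 /a/: just /v/ — single C goes to the following onset.
V2 /a/ – V3 /o/: /lkkl/; trying suffixes from longest down, /kl/ is the first permitted one, so coda /lk/ | onset /kl/.
Putting it together: kle.valk.klo.
The third /l/ is in the onset of syllable 3 (/klo/).

3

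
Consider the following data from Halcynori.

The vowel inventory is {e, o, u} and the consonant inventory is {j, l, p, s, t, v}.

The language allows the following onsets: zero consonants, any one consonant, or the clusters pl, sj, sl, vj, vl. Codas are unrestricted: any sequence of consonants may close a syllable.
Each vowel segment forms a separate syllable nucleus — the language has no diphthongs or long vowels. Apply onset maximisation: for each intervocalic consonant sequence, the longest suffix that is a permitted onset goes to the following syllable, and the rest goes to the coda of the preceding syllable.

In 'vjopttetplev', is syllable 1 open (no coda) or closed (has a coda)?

Nuclei (vowels): o, e, e → 3 syllables.
σ1/σ2 boundary: /ptt/ splits as /pt/ + /t/ (/t/ is the longest suffix that is a licit onset).
σ2/σ3 boundary: /tpl/ splits as /t/ + /pl/ (/pl/ is the longest suffix that is a licit onset).
Result: vjopt.tet.plev.
Syllable 1 is /vjopt/ with coda /pt/, so it is closed.

closed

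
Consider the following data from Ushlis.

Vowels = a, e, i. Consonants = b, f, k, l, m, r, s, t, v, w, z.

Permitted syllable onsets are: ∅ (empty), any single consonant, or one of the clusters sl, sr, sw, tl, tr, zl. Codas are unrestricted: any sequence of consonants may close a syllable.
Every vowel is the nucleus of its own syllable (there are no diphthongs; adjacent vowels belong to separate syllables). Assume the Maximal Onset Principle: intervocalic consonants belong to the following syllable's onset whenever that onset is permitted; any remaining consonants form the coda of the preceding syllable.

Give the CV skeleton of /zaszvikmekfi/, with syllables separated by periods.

Vowels present: a, i, e, i; each is a nucleus, giving 4 syllables.
σ1/σ2 boundary: /szv/; trying suffixes from longest down, /v/ is the first permitted one, so coda /sz/ | onset /v/.
σ2/σ3 boundary: /km/ — longest licit onset from the right is /m/, leaving /k/ as coda.
σ3/σ4 boundary: /kf/ splits as /k/ + /f/ (/f/ is the longest suffix that is a licit onset).
Result: zasz.vik.mek.fi.
Mapping each syllable to C/V: /zasz/ → CVCC, /vik/ → CVC, /mek/ → CVC, /fi/ → CV.

CVCC.CVC.CVC.CV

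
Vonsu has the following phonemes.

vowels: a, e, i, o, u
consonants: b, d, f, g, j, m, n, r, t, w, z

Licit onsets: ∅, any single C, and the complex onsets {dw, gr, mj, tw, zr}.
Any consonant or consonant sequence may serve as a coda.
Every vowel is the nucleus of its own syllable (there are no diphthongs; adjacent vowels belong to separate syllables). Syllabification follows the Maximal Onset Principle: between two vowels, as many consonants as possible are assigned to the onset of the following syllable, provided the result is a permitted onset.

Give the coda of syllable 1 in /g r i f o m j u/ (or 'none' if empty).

Vowels present: i, o, u; each is a nucleus, giving 3 syllables.
Between /i/ (V1) and /o/ (V2): just /f/ — single C goes to the following onset.
Between /o/ (V2) and /u/ (V3): /mj/ is a licit onset in full, so it all attaches to the next syllable.
Putting it together: gri.fo.mju.
Syllable 1 is /gri/: onset /gr/, nucleus /i/, coda ∅.

none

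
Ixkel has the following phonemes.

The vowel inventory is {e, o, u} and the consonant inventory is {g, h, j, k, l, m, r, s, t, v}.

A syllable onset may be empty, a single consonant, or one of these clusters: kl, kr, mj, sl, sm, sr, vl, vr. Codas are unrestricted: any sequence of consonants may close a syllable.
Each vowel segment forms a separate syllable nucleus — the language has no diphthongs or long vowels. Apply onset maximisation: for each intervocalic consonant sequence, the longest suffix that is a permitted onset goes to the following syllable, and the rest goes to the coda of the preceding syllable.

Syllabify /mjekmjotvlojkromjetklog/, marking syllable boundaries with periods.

mjek.mjot.vloj.kro.mjet.klog

Vowels present: e, o, o, o, e, o; each is a nucleus, giving 6 syllables.
σ1/σ2 boundary: /kmj/; trying suffixes from longest down, /mj/ is the first permitted one, so coda /k/ | onset /mj/.
σ2/σ3 boundary: /tvl/; trying suffixes from longest down, /vl/ is the first permitted one, so coda /t/ | onset /vl/.
σ3/σ4 boundary: /jkr/ splits as /j/ + /kr/ (/kr/ is the longest suffix that is a licit onset).
σ4/σ5 boundary: /mj/ — entire cluster is a permitted onset → onset /mj/, coda ∅.
σ5/σ6 boundary: /tkl/; trying suffixes from longest down, /kl/ is the first permitted one, so coda /t/ | onset /kl/.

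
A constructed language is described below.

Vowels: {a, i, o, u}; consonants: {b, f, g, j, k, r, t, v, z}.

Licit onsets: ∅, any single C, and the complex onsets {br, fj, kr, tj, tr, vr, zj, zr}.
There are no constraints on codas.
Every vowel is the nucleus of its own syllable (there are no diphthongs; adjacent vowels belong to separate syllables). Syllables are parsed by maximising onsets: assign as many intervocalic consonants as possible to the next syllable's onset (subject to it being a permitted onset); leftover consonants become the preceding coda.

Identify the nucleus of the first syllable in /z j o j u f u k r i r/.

o

Vowels present: o, u, u, i; each is a nucleus, giving 4 syllables.
The first nucleus (vowel 1 from the left) is /o/.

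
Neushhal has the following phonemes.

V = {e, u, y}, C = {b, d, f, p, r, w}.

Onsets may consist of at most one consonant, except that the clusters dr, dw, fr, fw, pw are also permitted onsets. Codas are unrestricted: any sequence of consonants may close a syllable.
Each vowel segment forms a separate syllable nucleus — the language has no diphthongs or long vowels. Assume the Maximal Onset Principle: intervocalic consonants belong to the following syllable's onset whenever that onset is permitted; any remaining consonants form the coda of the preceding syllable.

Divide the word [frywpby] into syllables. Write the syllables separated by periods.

The vowels are y, y — 2 nuclei, so 2 syllables.
σ1/σ2 boundary: /wpb/; trying suffixes from longest down, /b/ is the first permitted one, so coda /wp/ | onset /b/.

frywp.by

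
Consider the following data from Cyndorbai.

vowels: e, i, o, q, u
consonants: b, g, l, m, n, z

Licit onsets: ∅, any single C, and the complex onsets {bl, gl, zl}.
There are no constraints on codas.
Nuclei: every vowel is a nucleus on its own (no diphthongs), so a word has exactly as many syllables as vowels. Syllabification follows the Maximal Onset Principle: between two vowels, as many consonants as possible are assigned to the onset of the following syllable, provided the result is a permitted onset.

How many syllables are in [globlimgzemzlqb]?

Nuclei (vowels): o, i, e, q → 4 syllables.

4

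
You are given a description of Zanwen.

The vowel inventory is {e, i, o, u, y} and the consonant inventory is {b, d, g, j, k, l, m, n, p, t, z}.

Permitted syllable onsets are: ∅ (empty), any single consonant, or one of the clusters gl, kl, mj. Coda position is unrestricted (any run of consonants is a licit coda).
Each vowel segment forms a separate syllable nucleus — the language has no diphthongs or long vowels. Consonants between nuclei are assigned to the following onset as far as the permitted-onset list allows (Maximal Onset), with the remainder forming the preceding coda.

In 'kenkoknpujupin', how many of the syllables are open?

2

Vowels present: e, o, u, u, i; each is a nucleus, giving 5 syllables.
V1 /e/ – V2 /o/: cluster /nk/ — the longest permitted-onset suffix is /k/; onset = /k/, preceding coda = /n/.
V2 /o/ – V3 /u/: cluster /knp/ — the longest permitted-onset suffix is /p/; onset = /p/, preceding coda = /kn/.
V3 /u/ – V4 /u/: just /j/ — single C goes to the following onset.
V4 /u/ – V5 /i/: just /p/ — single C goes to the following onset.
So the parse is ken.kokn.pu.ju.pin.
Classifying each syllable: /ken/ (closed), /kokn/ (closed), /pu/ (open), /ju/ (open), /pin/ (closed).
Open syllables: 2.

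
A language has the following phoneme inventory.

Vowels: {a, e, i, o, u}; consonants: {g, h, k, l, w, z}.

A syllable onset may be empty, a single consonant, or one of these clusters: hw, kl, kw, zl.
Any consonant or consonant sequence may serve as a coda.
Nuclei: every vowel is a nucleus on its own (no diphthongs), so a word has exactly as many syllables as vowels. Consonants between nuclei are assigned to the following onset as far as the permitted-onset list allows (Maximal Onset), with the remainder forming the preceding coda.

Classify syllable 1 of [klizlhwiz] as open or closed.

closed

The vowels are i, i — 2 nuclei, so 2 syllables.
Between /i/ (V1) and /i/ (V2): /zlhw/ splits as /zl/ + /hw/ (/hw/ is the longest suffix that is a licit onset).
Result: klizl.hwiz.
Syllable 1 is /klizl/ with coda /zl/, so it is closed.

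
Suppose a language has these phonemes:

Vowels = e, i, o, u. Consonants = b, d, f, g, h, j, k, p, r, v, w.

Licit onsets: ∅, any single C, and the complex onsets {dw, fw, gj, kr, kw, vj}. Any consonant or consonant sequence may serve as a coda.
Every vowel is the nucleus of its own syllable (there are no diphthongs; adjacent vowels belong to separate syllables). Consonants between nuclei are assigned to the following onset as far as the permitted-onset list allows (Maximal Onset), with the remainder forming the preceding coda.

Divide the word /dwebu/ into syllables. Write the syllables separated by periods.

dwe.bu

The vowels are e, u — 2 nuclei, so 2 syllables.
σ1/σ2 boundary: just /b/ — single C goes to the following onset.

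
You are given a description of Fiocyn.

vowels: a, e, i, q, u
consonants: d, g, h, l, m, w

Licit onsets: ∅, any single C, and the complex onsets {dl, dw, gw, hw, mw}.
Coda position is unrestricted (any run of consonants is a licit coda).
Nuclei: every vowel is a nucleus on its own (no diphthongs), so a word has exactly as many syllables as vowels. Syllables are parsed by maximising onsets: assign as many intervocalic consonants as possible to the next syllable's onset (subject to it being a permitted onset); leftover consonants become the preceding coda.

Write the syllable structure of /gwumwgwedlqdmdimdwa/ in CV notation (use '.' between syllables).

The vowels are u, e, q, i, a — 5 nuclei, so 5 syllables.
σ1/σ2 boundary: cluster /mwgw/ — the longest permitted-onset suffix is /gw/; onset = /gw/, preceding coda = /mw/.
σ2/σ3 boundary: cluster /dl/ — /dl/ is itself a permitted onset, so the whole cluster goes right; preceding coda = ∅.
σ3/σ4 boundary: /dmd/ — longest licit onset from the right is /d/, leaving /dm/ as coda.
σ4/σ5 boundary: /mdw/ splits as /m/ + /dw/ (/dw/ is the longest suffix that is a licit onset).
Syllabification: gwumw.gwe.dlqdm.dim.dwa.
Mapping each syllable to C/V: /gwumw/ → CCVCC, /gwe/ → CCV, /dlqdm/ → CCVCC, /dim/ → CVC, /dwa/ → CCV.

CCVCC.CCV.CCVCC.CVC.CCV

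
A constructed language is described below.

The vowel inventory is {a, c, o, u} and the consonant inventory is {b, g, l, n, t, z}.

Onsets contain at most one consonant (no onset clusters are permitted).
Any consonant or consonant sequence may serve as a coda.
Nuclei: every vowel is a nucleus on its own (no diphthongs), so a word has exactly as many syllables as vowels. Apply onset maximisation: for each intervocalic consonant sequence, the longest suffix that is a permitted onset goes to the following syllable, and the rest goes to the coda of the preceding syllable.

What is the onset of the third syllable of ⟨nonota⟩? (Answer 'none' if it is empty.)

t

The vowels are o, o, a — 3 nuclei, so 3 syllables.
σ1/σ2 boundary: /n/ → onset of the next syllable (single consonants are always licit onsets).
σ2/σ3 boundary: /t/ is a single consonant, so it becomes the next onset.
Result: no.no.ta.
Syllable 3 is /ta/: onset /t/, nucleus /a/, coda ∅.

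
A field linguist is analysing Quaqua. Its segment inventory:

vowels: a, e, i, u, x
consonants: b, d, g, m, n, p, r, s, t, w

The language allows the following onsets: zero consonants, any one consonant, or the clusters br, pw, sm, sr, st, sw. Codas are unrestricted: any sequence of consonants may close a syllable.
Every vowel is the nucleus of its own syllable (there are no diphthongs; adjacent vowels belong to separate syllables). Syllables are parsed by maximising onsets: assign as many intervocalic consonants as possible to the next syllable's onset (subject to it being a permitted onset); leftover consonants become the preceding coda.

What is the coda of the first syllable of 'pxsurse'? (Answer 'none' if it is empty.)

none

Vowels present: x, u, e; each is a nucleus, giving 3 syllables.
σ1/σ2 boundary: /s/ is a single consonant, so it becomes the next onset.
σ2/σ3 boundary: /rs/; trying suffixes from longest down, /s/ is the first permitted one, so coda /r/ | onset /s/.
Syllabification: px.sur.se.
Syllable 1 is /px/: onset /p/, nucleus /x/, coda ∅.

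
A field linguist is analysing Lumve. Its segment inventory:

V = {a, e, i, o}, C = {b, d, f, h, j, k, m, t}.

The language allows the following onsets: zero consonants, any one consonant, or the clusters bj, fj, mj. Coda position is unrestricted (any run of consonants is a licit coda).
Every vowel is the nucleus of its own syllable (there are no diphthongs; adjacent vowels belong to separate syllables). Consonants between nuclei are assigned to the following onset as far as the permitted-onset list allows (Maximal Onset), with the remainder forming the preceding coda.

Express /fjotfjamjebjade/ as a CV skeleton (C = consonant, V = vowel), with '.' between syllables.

CCVC.CCV.CCV.CCV.CV

Vowels present: o, a, e, a, e; each is a nucleus, giving 5 syllables.
V1 /o/ – V2 /a/: /tfj/ splits as /t/ + /fj/ (/fj/ is the longest suffix that is a licit onset).
V2 /a/ – V3 /e/: /mj/ — entire cluster is a permitted onset → onset /mj/, coda ∅.
V3 /e/ – V4 /a/: cluster /bj/ — /bj/ is itself a permitted onset, so the whole cluster goes right; preceding coda = ∅.
V4 /a/ – V5 /e/: just /d/ — single C goes to the following onset.
Result: fjot.fja.mje.bja.de.
Mapping each syllable to C/V: /fjot/ → CCVC, /fja/ → CCV, /mje/ → CCV, /bja/ → CCV, /de/ → CV.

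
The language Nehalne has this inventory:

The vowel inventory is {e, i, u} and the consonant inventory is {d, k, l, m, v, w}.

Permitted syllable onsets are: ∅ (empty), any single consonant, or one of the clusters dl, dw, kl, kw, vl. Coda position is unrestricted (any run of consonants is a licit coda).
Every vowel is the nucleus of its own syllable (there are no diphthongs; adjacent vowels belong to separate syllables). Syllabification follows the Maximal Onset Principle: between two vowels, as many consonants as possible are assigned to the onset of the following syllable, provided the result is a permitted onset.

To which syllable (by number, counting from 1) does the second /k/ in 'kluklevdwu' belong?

2

Nuclei (vowels): u, e, u → 3 syllables.
/u…e/ gap (V1→V2): /kl/ — entire cluster is a permitted onset → onset /kl/, coda ∅.
/e…u/ gap (V2→V3): /vdw/ splits as /v/ + /dw/ (/dw/ is the longest suffix that is a licit onset).
Result: klu.klev.dwu.
The second /k/ is in the onset of syllable 2 (/klev/).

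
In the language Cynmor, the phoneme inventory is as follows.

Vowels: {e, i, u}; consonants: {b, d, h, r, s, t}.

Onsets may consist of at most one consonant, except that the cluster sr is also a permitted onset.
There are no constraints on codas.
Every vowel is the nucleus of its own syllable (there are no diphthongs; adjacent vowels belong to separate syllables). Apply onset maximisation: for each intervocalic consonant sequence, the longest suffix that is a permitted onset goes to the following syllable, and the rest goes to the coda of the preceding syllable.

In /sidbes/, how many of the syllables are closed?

Vowels present: i, e; each is a nucleus, giving 2 syllables.
/i…e/ gap (V1→V2): cluster /db/ — the longest permitted-onset suffix is /b/; onset = /b/, preceding coda = /d/.
Putting it together: sid.bes.
Classifying each syllable: /sid/ (closed), /bes/ (closed).
Closed syllables: 2.

2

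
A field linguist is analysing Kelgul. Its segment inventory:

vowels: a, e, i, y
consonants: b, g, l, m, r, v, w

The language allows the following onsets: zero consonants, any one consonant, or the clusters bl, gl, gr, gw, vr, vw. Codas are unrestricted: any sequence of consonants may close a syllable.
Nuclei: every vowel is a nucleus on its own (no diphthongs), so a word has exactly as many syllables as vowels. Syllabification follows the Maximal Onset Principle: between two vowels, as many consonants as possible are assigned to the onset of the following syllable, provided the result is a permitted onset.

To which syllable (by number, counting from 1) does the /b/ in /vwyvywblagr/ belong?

3

Vowels present: y, y, a; each is a nucleus, giving 3 syllables.
σ1/σ2 boundary: just /v/ — single C goes to the following onset.
σ2/σ3 boundary: cluster /wbl/ — the longest permitted-onset suffix is /bl/; onset = /bl/, preceding coda = /w/.
Putting it together: vwy.vyw.blagr.
The /b/ is in the onset of syllable 3 (/blagr/).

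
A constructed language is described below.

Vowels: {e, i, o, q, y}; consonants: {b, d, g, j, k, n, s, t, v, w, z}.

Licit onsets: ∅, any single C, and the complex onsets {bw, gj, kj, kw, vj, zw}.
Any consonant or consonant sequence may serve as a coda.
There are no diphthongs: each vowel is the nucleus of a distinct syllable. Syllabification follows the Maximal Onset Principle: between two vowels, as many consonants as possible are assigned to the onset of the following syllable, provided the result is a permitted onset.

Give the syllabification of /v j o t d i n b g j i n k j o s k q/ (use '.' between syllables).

Nuclei (vowels): o, i, i, o, q → 5 syllables.
Between /o/ (V1) and /i/ (V2): cluster /td/ — the longest permitted-onset suffix is /d/; onset = /d/, preceding coda = /t/.
Between /i/ (V2) and /i/ (V3): /nbgj/ — longest licit onset from the right is /gj/, leaving /nb/ as coda.
Between /i/ (V3) and /o/ (V4): /nkj/ — longest licit onset from the right is /kj/, leaving /n/ as coda.
Between /o/ (V4) and /q/ (V5): /sk/; trying suffixes from longest down, /k/ is the first permitted one, so coda /s/ | onset /k/.

vjot.dinb.gjin.kjos.kq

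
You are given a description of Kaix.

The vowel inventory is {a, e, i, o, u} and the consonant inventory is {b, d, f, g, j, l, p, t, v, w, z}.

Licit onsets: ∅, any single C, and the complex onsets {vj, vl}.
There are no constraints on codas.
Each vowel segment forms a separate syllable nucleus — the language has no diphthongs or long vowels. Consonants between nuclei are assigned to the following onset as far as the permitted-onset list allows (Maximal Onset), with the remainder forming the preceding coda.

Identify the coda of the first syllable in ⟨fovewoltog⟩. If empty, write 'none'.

Nuclei (vowels): o, e, o, o → 4 syllables.
Between /o/ (V1) and /e/ (V2): just /v/ — single C goes to the following onset.
Between /e/ (V2) and /o/ (V3): just /w/ — single C goes to the following onset.
Between /o/ (V3) and /o/ (V4): /lt/ — longest licit onset from the right is /t/, leaving /l/ as coda.
So the parse is fo.ve.wol.tog.
Syllable 1 is /fo/: onset /f/, nucleus /o/, coda ∅.

none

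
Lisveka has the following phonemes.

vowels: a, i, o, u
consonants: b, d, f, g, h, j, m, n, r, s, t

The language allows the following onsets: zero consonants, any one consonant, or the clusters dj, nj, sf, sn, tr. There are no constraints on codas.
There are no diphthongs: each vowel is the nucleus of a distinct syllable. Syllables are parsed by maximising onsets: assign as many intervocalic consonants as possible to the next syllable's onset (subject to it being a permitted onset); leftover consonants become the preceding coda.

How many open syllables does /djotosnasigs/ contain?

3

The vowels are o, o, a, i — 4 nuclei, so 4 syllables.
Between /o/ (V1) and /o/ (V2): /t/ is a single consonant, so it becomes the next onset.
Between /o/ (V2) and /a/ (V3): cluster /sn/ — /sn/ is itself a permitted onset, so the whole cluster goes right; preceding coda = ∅.
Between /a/ (V3) and /i/ (V4): just /s/ — single C goes to the following onset.
Result: djo.to.sna.sigs.
Classifying each syllable: /djo/ (open), /to/ (open), /sna/ (open), /sigs/ (closed).
Open syllables: 3.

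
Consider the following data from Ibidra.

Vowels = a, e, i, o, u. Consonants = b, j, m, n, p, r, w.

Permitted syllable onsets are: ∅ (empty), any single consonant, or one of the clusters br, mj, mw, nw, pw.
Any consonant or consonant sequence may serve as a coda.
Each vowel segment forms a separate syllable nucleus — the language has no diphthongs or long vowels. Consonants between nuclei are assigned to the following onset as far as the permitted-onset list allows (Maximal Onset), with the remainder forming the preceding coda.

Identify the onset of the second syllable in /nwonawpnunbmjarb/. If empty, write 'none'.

n

Vowels present: o, a, u, a; each is a nucleus, giving 4 syllables.
Between /o/ (V1) and /a/ (V2): just /n/ — single C goes to the following onset.
Between /a/ (V2) and /u/ (V3): /wpn/ — longest licit onset from the right is /n/, leaving /wp/ as coda.
Between /u/ (V3) and /a/ (V4): /nbmj/; trying suffixes from longest down, /mj/ is the first permitted one, so coda /nb/ | onset /mj/.
So the parse is nwo.nawp.nunb.mjarb.
Syllable 2 is /nawp/: onset /n/, nucleus /a/, coda /wp/.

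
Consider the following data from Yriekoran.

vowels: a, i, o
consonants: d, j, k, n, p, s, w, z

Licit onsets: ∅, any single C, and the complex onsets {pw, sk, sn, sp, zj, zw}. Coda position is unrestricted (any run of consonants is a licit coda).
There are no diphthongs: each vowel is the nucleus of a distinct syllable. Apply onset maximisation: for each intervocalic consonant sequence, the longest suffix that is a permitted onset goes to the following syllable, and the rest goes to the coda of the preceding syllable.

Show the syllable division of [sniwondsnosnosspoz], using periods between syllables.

The vowels are i, o, o, o, o — 5 nuclei, so 5 syllables.
Between /i/ (V1) and /o/ (V2): /w/ → onset of the next syllable (single consonants are always licit onsets).
Between /o/ (V2) and /o/ (V3): /ndsn/ splits as /nd/ + /sn/ (/sn/ is the longest suffix that is a licit onset).
Between /o/ (V3) and /o/ (V4): /sn/ is a licit onset in full, so it all attaches to the next syllable.
Between /o/ (V4) and /o/ (V5): /ssp/ — longest licit onset from the right is /sp/, leaving /s/ as coda.

sni.wond.sno.snos.spoz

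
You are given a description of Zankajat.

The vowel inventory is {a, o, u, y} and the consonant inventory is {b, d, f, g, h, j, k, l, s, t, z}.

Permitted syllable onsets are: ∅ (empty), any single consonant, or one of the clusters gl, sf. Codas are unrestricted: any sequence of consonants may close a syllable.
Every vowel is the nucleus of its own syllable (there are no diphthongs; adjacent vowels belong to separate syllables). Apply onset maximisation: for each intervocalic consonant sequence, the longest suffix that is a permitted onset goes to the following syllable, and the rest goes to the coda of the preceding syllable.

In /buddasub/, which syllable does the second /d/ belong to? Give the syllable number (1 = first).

Nuclei (vowels): u, a, u → 3 syllables.
Between /u/ (V1) and /a/ (V2): /dd/ splits as /d/ + /d/ (/d/ is the longest suffix that is a licit onset).
Between /a/ (V2) and /u/ (V3): just /s/ — single C goes to the following onset.
So the parse is bud.da.sub.
The second /d/ is in the onset of syllable 2 (/da/).

2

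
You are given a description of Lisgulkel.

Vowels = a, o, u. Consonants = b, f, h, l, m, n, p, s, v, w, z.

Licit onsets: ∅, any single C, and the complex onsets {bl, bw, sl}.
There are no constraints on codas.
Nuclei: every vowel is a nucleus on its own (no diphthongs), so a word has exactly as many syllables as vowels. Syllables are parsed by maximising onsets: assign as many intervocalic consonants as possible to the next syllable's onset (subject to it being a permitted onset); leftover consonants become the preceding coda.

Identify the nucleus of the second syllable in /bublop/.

Vowels present: u, o; each is a nucleus, giving 2 syllables.
The second nucleus (vowel 2 from the left) is /o/.

o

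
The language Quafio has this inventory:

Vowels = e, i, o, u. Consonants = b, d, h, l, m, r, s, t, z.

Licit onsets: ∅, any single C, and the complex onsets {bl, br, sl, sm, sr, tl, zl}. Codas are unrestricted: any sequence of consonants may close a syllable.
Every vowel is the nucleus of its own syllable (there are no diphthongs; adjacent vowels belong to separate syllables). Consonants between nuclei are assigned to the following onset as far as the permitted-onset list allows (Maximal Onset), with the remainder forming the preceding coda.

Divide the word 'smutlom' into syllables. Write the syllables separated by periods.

The vowels are u, o — 2 nuclei, so 2 syllables.
/u…o/ gap (V1→V2): /tl/ — entire cluster is a permitted onset → onset /tl/, coda ∅.

smu.tlom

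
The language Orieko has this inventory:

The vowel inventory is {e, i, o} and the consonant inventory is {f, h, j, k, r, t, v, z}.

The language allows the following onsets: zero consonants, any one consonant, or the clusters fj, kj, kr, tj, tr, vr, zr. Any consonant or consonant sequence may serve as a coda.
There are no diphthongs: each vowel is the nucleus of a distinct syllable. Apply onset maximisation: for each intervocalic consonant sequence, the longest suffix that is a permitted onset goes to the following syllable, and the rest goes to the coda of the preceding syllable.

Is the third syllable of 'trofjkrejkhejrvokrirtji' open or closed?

closed

The vowels are o, e, e, o, i, i — 6 nuclei, so 6 syllables.
Between /o/ (V1) and /e/ (V2): /fjkr/; trying suffixes from longest down, /kr/ is the first permitted one, so coda /fj/ | onset /kr/.
Between /e/ (V2) and /e/ (V3): /jkh/ splits as /jk/ + /h/ (/h/ is the longest suffix that is a licit onset).
Between /e/ (V3) and /o/ (V4): /jrv/ splits as /jr/ + /v/ (/v/ is the longest suffix that is a licit onset).
Between /o/ (V4) and /i/ (V5): /kr/ — entire cluster is a permitted onset → onset /kr/, coda ∅.
Between /i/ (V5) and /i/ (V6): /rtj/ splits as /r/ + /tj/ (/tj/ is the longest suffix that is a licit onset).
Putting it together: trofj.krejk.hejr.vo.krir.tji.
Syllable 3 is /hejr/ with coda /jr/, so it is closed.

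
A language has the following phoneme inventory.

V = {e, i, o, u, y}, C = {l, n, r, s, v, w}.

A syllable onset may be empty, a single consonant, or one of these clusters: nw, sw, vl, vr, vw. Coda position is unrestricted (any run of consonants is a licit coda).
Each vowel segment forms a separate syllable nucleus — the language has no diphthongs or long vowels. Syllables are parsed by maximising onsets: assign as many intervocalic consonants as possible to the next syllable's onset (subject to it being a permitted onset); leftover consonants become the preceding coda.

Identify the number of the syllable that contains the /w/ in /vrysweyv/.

2

Vowels present: y, e, y; each is a nucleus, giving 3 syllables.
Between /y/ (V1) and /e/ (V2): cluster /sw/ — /sw/ is itself a permitted onset, so the whole cluster goes right; preceding coda = ∅.
Between /e/ (V2) and /y/ (V3): nothing intervenes; syllable break is V.V.
Result: vry.swe.yv.
The /w/ is in the onset of syllable 2 (/swe/).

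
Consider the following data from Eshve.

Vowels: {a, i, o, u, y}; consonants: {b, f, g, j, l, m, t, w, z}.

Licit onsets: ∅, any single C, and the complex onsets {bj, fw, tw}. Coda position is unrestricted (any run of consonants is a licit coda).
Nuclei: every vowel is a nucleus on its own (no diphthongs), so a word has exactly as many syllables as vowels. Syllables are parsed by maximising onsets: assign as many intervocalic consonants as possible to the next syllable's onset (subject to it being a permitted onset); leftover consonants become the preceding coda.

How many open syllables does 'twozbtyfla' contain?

Nuclei (vowels): o, y, a → 3 syllables.
/o…y/ gap (V1→V2): /zbt/ — longest licit onset from the right is /t/, leaving /zb/ as coda.
/y…a/ gap (V2→V3): cluster /fl/ — the longest permitted-onset suffix is /l/; onset = /l/, preceding coda = /f/.
Result: twozb.tyf.la.
Classifying each syllable: /twozb/ (closed), /tyf/ (closed), /la/ (open).
Open syllables: 1.

1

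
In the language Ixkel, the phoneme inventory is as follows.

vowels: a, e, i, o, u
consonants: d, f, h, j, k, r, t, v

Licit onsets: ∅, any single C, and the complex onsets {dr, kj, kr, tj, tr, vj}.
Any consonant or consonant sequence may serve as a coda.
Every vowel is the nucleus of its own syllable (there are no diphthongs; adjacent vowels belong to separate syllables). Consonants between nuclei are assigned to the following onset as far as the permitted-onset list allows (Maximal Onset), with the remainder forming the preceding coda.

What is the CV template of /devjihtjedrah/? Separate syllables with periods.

CV.CCVC.CCV.CCVC

The vowels are e, i, e, a — 4 nuclei, so 4 syllables.
V1 /e/ – V2 /i/: cluster /vj/ — /vj/ is itself a permitted onset, so the whole cluster goes right; preceding coda = ∅.
V2 /i/ – V3 /e/: /htj/ — longest licit onset from the right is /tj/, leaving /h/ as coda.
V3 /e/ – V4 /a/: /dr/ is a licit onset in full, so it all attaches to the next syllable.
Syllabification: de.vjih.tje.drah.
Mapping each syllable to C/V: /de/ → CV, /vjih/ → CCVC, /tje/ → CCV, /drah/ → CCVC.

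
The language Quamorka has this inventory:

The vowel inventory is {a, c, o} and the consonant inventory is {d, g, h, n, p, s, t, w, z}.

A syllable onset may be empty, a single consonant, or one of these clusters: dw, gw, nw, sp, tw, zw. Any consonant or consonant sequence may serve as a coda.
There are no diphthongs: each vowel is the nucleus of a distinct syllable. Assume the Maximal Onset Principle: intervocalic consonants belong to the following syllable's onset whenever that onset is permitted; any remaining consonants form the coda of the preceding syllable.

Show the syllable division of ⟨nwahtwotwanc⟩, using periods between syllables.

Vowels present: a, o, a, c; each is a nucleus, giving 4 syllables.
Between /a/ (V1) and /o/ (V2): /htw/; trying suffixes from longest down, /tw/ is the first permitted one, so coda /h/ | onset /tw/.
Between /o/ (V2) and /a/ (V3): /tw/ — entire cluster is a permitted onset → onset /tw/, coda ∅.
Between /a/ (V3) and /c/ (V4): /n/ → onset of the next syllable (single consonants are always licit onsets).

nwah.two.twa.nc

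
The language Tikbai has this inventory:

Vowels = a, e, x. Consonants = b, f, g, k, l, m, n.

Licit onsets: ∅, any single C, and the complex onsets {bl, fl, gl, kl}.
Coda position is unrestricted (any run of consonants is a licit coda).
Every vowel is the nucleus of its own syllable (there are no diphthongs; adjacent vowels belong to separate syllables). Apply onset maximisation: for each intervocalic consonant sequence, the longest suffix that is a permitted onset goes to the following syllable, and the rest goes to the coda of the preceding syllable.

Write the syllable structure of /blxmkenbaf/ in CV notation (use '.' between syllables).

Nuclei (vowels): x, e, a → 3 syllables.
V1 /x/ – V2 /e/: /mk/ splits as /m/ + /k/ (/k/ is the longest suffix that is a licit onset).
V2 /e/ – V3 /a/: cluster /nb/ — the longest permitted-onset suffix is /b/; onset = /b/, preceding coda = /n/.
Syllabification: blxm.ken.baf.
Mapping each syllable to C/V: /blxm/ → CCVC, /ken/ → CVC, /baf/ → CVC.

CCVC.CVC.CVC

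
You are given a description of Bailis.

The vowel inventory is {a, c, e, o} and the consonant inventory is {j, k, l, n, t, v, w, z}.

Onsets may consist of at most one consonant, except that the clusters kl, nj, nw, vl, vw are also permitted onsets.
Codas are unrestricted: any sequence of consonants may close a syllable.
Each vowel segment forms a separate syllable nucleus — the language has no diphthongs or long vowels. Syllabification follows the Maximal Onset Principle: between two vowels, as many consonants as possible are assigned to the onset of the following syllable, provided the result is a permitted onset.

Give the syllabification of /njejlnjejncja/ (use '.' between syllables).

njejl.njej.nc.ja

Nuclei (vowels): e, e, c, a → 4 syllables.
σ1/σ2 boundary: /jlnj/; trying suffixes from longest down, /nj/ is the first permitted one, so coda /jl/ | onset /nj/.
σ2/σ3 boundary: /jn/ — longest licit onset from the right is /n/, leaving /j/ as coda.
σ3/σ4 boundary: just /j/ — single C goes to the following onset.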